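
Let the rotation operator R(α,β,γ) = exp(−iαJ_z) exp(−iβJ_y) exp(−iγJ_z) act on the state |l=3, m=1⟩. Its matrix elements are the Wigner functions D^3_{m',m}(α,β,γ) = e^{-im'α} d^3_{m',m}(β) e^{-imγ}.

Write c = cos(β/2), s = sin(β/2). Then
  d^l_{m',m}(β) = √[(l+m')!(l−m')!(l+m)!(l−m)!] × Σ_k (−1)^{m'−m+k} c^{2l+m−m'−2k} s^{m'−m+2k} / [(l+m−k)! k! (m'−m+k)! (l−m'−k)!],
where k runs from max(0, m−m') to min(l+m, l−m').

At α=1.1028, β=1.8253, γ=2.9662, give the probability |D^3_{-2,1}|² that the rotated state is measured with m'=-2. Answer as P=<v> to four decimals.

Split into d^3_{-2,1}(β=1.8253) × two z-phases.
Half-angle: c=0.611651, s=0.791127. N=√(1·120·24·2)=75.894664
k∈{3,4} keeps every argument non-negative
  k=3: (−1)^0·75.8947/(12)·0.6117^3·0.7911^3 = +0.716607
  k=4: (−1)^1·75.8947/(24)·0.6117^1·0.7911^5 = -0.599427
d^3_{-2,1}(1.8253) = +0.716607 -0.599427 = +0.117181
|D^3_{-2,1}|² = |d^3_{-2,1}(β)|² = (+0.117181)² = 0.013731 (the z-rotation phases have unit modulus)

P=0.0137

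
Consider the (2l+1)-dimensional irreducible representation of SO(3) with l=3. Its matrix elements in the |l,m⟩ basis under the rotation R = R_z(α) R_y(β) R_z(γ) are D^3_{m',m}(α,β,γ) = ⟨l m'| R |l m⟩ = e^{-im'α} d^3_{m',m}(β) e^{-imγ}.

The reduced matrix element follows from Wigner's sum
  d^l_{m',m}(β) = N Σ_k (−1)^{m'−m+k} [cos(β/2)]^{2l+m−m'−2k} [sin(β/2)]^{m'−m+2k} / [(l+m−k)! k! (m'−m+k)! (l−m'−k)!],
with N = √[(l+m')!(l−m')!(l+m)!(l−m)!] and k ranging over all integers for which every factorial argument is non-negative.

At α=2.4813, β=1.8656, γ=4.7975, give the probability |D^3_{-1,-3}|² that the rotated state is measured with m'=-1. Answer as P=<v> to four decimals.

P=0.0989

D^3_{-1,-3}(2.4813,1.8656,4.7975) = e^{-i·-1·2.4813}·d^3_{-1,-3}(1.8656)·e^{-i·-3·4.7975}. Compute d first:
c=cos(1.8656/2)=0.595587, s=sin(1.8656/2)=0.803291; N=√[2·24·1·720]=185.903201
Admissible k: 0..0 (factorial args all ≥0)
  k=0: (−1)^2·185.9032/(48)·0.5956^4·0.8033^2 = +0.314465
d^3_{-1,-3}(1.8656) = +0.314465
|D^3_{-1,-3}|² = |d^3_{-1,-3}(β)|² = (+0.314465)² = 0.098888 (the z-rotation phases have unit modulus)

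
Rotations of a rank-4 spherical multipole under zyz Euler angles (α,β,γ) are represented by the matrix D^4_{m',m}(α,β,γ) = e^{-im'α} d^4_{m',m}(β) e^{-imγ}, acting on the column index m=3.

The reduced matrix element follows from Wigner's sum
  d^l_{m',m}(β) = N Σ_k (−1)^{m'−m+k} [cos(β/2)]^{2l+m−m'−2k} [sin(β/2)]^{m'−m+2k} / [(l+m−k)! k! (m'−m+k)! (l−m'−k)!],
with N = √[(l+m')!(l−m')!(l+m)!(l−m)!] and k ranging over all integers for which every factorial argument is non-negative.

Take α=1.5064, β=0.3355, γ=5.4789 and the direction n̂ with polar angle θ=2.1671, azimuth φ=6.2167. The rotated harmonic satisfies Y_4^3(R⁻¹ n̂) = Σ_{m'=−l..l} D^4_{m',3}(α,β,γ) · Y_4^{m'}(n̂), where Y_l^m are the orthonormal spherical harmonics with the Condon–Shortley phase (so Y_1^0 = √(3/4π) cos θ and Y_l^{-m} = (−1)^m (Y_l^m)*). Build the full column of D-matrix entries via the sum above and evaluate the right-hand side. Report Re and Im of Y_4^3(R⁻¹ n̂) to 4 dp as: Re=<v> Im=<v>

Need the full column D^4_{m',3} for m'=−4..4 at α=1.5064, β=0.3355, γ=5.4789.
cos(β/2)=0.985963, sin(β/2)=0.166964
d^4_{-4,3}: single k=7 term ⇒ +0.000010;  D = -0.000006+0.000008i
d^4_{-3,3}: k∈[6..7] ⇒ +0.000147 -0.000001 = +0.000147;  D = +0.000117+0.000089i
d^4_{-2,3}: k∈[5..6] ⇒ +0.001396 -0.000013 = +0.001383;  D = +0.000905-0.001046i
d^4_{-1,3}: k∈[4..5] ⇒ +0.009715 -0.000167 = +0.009548;  D = -0.006804-0.006699i
d^4_{0,3}: k∈[3..4] ⇒ +0.051314 -0.001472 = +0.049843;  D = -0.037184+0.033192i
d^4_{1,3}: k∈[2..3] ⇒ +0.203274 -0.009715 = +0.193558;  D = +0.119337+0.152393i
d^4_{2,3}: k∈[1..2] ⇒ +0.565864 -0.048681 = +0.517183;  D = +0.426866-0.291999i
d^4_{3,3}: k∈[0..1] ⇒ +0.893068 -0.179271 = +0.713798;  D = -0.364260-0.613858i
d^4_{4,3}: single k=0 term ⇒ -0.427753;  D = +0.381148-0.194162i
Y_4^{m'}(θ=2.1671,φ=6.2167) and Σ D·Y over m':
  (-0.0000+0.0000i)·(+0.2001+0.0545i)  (+0.0001+0.0001i)·(-0.3903-0.0789i)  (+0.0009-0.0010i)·(+0.2741+0.0367i)  (-0.0068-0.0067i)·(+0.1738+0.0116i)  (-0.0372+0.0332i)·(-0.3153+0.0000i)  (+0.1193+0.1524i)·(-0.1738+0.0116i)  (+0.4269-0.2920i)·(+0.2741-0.0367i)  (-0.3643-0.6139i)·(+0.3903-0.0789i)  (+0.3811-0.1942i)·(+0.2001-0.0545i)
Y_4^3(R⁻¹ n̂) = -0.030229-0.403286i

Re=-0.0302 Im=-0.4033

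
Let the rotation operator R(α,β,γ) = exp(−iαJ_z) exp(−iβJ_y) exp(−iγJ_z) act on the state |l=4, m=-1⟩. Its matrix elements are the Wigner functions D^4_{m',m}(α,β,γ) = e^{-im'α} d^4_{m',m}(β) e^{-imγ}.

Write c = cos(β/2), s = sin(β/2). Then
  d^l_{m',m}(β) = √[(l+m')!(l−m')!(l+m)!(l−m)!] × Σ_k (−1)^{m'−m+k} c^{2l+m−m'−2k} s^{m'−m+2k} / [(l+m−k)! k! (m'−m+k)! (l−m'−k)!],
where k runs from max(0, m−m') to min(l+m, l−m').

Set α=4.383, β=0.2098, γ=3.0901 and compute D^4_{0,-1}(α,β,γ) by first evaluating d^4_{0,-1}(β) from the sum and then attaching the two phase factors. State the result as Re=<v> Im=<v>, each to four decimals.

Split into d^4_{0,-1}(β=0.2098) × two z-phases.
Half-angle: c=0.994503, s=0.104708. N=√(24·24·6·120)=643.987578
The bounds max(0,m−m')=0 and min(l+m,l−m')=3 give 4 terms
  k=0: (−1)^1·643.9876/(144)·0.9945^7·0.1047^1 = -0.450543
  k=1: (−1)^2·643.9876/(24)·0.9945^5·0.1047^3 = +0.029966
  k=2: (−1)^3·643.9876/(24)·0.9945^3·0.1047^5 = -0.000332
  k=3: (−1)^4·643.9876/(144)·0.9945^1·0.1047^7 = +0.000001
d^4_{0,-1}(0.2098) = -0.450543 +0.029966 -0.000332 +0.000001 = -0.420909
Phases: e^{-i·(0)·4.383}=+1.000000+0.000000i, e^{-i·(-1)·3.0901}=-0.998675+0.051470i ⇒ D=+0.420351-0.021664i

Re=0.4204 Im=-0.0217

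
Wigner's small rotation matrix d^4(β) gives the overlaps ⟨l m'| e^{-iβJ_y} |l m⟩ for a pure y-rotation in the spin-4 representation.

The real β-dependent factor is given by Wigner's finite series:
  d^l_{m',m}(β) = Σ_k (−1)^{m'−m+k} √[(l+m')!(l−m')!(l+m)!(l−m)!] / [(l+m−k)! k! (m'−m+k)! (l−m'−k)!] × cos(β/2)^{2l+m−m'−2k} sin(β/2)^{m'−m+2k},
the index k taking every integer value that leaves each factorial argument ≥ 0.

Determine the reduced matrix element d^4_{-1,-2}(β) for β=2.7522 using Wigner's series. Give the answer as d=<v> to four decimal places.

d^4_{-1,-2}(β=2.7522) via Wigner's sum:
With c≡cos(β/2)=0.193469 and s≡sin(β/2)=0.981106, N=[6·120·2·720]^{1/2}=1018.233765
Admissible k: 0..2 (factorial args all ≥0)
  k=0: (−1)^1·1018.2338/(240)·0.1935^7·0.9811^1 = -0.000042
  k=1: (−1)^2·1018.2338/(48)·0.1935^5·0.9811^3 = +0.005430
  k=2: (−1)^3·1018.2338/(72)·0.1935^3·0.9811^5 = -0.093095
d^4_{-1,-2}(2.7522) = -0.000042 +0.005430 -0.093095 = -0.087707

d=-0.0877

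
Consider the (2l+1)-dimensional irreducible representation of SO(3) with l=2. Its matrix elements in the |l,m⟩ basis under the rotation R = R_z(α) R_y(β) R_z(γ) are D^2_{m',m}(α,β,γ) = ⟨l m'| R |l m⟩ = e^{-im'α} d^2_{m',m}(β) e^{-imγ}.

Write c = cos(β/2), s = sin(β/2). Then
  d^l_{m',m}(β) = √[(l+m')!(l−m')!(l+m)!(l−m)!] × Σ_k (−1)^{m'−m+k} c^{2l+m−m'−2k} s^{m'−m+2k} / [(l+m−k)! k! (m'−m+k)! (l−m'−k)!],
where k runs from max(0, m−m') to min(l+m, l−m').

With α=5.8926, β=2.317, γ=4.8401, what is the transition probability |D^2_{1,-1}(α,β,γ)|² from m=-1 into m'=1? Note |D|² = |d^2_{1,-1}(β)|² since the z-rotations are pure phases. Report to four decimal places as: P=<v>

P=0.0902

Split into d^2_{1,-1}(β=2.317) × two z-phases.
Half-angle: c=0.400714, s=0.916203. N=√(6·1·1·6)=6.000000
Admissible k: 0..1 (factorial args all ≥0)
  k=0: (−1)^2·6.0000/(2)·0.4007^2·0.9162^2 = +0.404366
  k=1: (−1)^3·6.0000/(6)·0.4007^0·0.9162^4 = -0.704639
d^2_{1,-1}(2.317) = +0.404366 -0.704639 = -0.300274
|D^2_{1,-1}|² = |d^2_{1,-1}(β)|² = (-0.300274)² = 0.090164 (the z-rotation phases have unit modulus)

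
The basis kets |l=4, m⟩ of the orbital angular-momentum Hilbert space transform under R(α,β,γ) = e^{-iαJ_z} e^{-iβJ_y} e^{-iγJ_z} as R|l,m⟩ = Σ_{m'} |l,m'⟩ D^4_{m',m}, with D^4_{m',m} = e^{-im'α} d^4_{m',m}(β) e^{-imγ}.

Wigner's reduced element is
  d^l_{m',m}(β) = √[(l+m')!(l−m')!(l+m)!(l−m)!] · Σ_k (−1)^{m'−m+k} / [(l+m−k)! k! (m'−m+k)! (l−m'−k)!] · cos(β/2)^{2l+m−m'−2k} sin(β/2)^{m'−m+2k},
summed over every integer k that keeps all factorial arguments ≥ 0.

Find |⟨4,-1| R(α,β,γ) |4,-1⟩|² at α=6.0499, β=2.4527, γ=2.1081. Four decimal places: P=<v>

P=0.2564

First d^4_{-1,-1}(β=2.4527), then the phase factors e^{-i(-1)α} and e^{-i(-1)γ}:
With c≡cos(β/2)=0.337676 and s≡sin(β/2)=0.941263, N=[6·120·6·120]^{1/2}=720.000000
k∈{0,1,2,3} keeps every argument non-negative
  k=0: (−1)^0·720.0000/(720)·0.3377^8·0.9413^0 = +0.000169
  k=1: (−1)^1·720.0000/(48)·0.3377^6·0.9413^2 = -0.019702
  k=2: (−1)^2·720.0000/(24)·0.3377^4·0.9413^4 = +0.306170
  k=3: (−1)^3·720.0000/(72)·0.3377^2·0.9413^6 = -0.792983
d^4_{-1,-1}(2.4527) = +0.000169 -0.019702 +0.306170 -0.792983 = -0.506346
|D^4_{-1,-1}|² = |d^4_{-1,-1}(β)|² = (-0.506346)² = 0.256386 (the z-rotation phases have unit modulus)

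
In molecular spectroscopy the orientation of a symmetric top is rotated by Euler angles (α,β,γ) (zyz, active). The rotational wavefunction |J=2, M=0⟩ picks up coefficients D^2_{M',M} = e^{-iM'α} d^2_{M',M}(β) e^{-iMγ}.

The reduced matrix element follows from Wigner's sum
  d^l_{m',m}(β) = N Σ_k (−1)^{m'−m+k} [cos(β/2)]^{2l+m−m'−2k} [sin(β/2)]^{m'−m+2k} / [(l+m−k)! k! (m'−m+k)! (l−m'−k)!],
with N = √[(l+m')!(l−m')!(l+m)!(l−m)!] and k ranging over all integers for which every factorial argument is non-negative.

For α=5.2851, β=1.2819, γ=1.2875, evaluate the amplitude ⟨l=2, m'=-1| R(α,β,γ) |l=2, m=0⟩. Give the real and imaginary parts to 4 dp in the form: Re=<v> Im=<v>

First d^2_{-1,0}(β=1.2819), then the phase factors e^{-i(-1)α} and e^{-i(0)γ}:
Half-angle: c=0.801528, s=0.597957. N=√(1·6·2·2)=4.898979
k: max(0,(0)−(-1))=1 … min(2+(0),2−(-1))=2
  k=1: (−1)^0·4.8990/(2)·0.8015^3·0.5980^1 = +0.754227
  k=2: (−1)^1·4.8990/(2)·0.8015^1·0.5980^3 = -0.419763
d^2_{-1,0}(1.2819) = +0.754227 -0.419763 = +0.334463
Attach z-rotation phases: D = e^{-i(-1)(5.2851)}·(+0.334463)·e^{-i(0)(1.2875)} = +0.181250-0.281095i

Re=0.1812 Im=-0.2811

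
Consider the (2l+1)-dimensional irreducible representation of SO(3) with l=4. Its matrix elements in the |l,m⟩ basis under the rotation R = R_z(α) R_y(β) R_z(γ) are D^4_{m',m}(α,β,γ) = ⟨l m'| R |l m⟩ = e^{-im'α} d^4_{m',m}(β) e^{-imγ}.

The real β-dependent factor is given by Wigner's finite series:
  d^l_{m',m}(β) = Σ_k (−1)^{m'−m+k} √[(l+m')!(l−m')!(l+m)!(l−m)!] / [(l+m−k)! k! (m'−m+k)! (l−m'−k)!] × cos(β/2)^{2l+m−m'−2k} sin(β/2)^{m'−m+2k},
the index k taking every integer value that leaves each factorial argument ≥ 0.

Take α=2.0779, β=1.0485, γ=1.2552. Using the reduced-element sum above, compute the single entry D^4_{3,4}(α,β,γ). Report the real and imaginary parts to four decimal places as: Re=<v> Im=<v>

Re=0.1321 Im=0.4987

First d^4_{3,4}(β=1.0485), then the phase factors e^{-i(3)α} and e^{-i(4)γ}:
c=cos(1.0485/2)=0.865700, s=sin(1.0485/2)=0.500564; N=√[5040·1·40320·1]=14255.272709
k: max(0,(4)−(3))=1 … min(4+(4),4−(3))=1
  k=1: (−1)^0·14255.2727/(5040)·0.8657^7·0.5006^1 = +0.515911
d^4_{3,4}(1.0485) = +0.515911
Phases: e^{-i·(3)·2.0779}=+0.998776+0.049465i, e^{-i·(4)·1.2552}=+0.303545+0.952817i ⇒ D=+0.132095+0.498714i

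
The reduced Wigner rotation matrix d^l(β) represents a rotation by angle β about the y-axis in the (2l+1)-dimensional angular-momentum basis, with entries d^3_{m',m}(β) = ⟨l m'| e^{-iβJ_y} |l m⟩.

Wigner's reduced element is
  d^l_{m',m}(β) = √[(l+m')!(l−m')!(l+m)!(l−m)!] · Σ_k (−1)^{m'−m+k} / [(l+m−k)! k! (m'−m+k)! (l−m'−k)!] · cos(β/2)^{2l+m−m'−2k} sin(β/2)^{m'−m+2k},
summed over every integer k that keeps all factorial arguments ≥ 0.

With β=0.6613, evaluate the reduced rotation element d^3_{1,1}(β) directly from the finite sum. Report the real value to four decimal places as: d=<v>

d=0.1007

d^3_{1,1}(β=0.6613) via Wigner's sum:
c=cos(0.6613/2)=0.945832, s=sin(0.6613/2)=0.324658; N=√[24·2·24·2]=48.000000
The bounds max(0,m−m')=0 and min(l+m,l−m')=2 give 3 terms
  k=0: (−1)^0·48.0000/(48)·0.9458^6·0.3247^0 = +0.715950
  k=1: (−1)^1·48.0000/(6)·0.9458^4·0.3247^2 = -0.674834
  k=2: (−1)^2·48.0000/(8)·0.9458^2·0.3247^4 = +0.059632
d^3_{1,1}(0.6613) = +0.715950 -0.674834 +0.059632 = +0.100748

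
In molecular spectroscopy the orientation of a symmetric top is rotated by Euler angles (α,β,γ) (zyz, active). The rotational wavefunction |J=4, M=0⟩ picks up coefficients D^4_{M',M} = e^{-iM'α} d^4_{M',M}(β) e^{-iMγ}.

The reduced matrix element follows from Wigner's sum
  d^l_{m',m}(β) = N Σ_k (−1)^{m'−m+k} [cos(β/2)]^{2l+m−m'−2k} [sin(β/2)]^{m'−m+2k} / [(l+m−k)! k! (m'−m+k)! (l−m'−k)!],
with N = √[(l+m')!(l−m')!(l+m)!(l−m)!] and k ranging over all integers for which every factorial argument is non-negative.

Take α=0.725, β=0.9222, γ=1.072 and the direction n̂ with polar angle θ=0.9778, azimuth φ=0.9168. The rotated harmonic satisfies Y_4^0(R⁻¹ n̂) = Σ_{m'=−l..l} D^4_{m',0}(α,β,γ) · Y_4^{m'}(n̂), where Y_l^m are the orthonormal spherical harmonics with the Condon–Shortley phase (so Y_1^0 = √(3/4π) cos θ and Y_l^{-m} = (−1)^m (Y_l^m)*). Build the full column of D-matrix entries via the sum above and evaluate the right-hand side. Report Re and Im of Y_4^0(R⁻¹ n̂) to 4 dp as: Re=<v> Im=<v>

Need the full column D^4_{m',0} for m'=−4..4 at α=0.725, β=0.9222, γ=1.072.
cos(β/2)=0.895564, sin(β/2)=0.444933
d^4_{-4,0}: single k=4 term ⇒ +0.210919;  D = -0.204793+0.050462i
d^4_{-3,0}: k∈[3..4] ⇒ +0.600387 -0.148193 = +0.452194;  D = -0.256895+0.372135i
d^4_{-2,0}: k∈[2..4] ⇒ +0.968925 -0.637758 +0.059032 = +0.390198;  D = +0.047020+0.387355i
d^4_{-1,0}: k∈[1..4] ⇒ +0.919359 -1.361550 +0.336071 -0.013825 = -0.119946;  D = -0.089779-0.079540i
d^4_{0,0}: k∈[0..4] ⇒ +0.413782 -1.634138 +0.907546 -0.099560 +0.001536 = -0.410834;  D = -0.410834+0.000000i
d^4_{1,0}: k∈[0..3] ⇒ -0.919359 +1.361550 -0.336071 +0.013825 = +0.119946;  D = +0.089779-0.079540i
d^4_{2,0}: k∈[0..2] ⇒ +0.968925 -0.637758 +0.059032 = +0.390198;  D = +0.047020-0.387355i
d^4_{3,0}: k∈[0..1] ⇒ -0.600387 +0.148193 = -0.452194;  D = +0.256895+0.372135i
d^4_{4,0}: single k=0 term ⇒ +0.210919;  D = -0.204793-0.050462i
Y_4^{m'}(θ=0.9778,φ=0.9168) and Σ D·Y over m':
  (-0.2048+0.0505i)·(-0.1810+0.1050i)  (-0.2569+0.3721i)·(-0.3688-0.1521i)  (+0.0470+0.3874i)·(-0.0709-0.2635i)  (-0.0898-0.0795i)·(-0.1085+0.1416i)  (-0.4108+0.0000i)·(-0.3126+0.0000i)  (+0.0898-0.0795i)·(+0.1085+0.1416i)  (+0.0470-0.3874i)·(-0.0709+0.2635i)  (+0.2569+0.3721i)·(+0.3688-0.1521i)  (-0.2048-0.0505i)·(-0.1810-0.1050i)
Y_4^0(R⁻¹ n̂) = +0.734166+0.000000i

Re=0.7342 Im=0.0000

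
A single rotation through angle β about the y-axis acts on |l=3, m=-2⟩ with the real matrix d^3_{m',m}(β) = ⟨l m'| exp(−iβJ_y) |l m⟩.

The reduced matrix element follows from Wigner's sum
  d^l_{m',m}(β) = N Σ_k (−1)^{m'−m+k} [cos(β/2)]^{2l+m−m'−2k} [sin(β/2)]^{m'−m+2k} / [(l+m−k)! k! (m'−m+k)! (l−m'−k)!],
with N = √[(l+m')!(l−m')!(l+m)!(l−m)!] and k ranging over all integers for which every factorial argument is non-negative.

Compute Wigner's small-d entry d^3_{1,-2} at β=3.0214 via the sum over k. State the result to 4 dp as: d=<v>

d=0.1869

d^3_{1,-2}(β=3.0214) via Wigner's sum:
With c≡cos(β/2)=0.060060 and s≡sin(β/2)=0.998195, N=[24·2·1·120]^{1/2}=75.894664
k∈{0,1} keeps every argument non-negative
  k=0: (−1)^3·75.8947/(12)·0.0601^3·0.9982^3 = -0.001363
  k=1: (−1)^4·75.8947/(24)·0.0601^1·0.9982^5 = +0.188219
d^3_{1,-2}(3.0214) = -0.001363 +0.188219 = +0.186856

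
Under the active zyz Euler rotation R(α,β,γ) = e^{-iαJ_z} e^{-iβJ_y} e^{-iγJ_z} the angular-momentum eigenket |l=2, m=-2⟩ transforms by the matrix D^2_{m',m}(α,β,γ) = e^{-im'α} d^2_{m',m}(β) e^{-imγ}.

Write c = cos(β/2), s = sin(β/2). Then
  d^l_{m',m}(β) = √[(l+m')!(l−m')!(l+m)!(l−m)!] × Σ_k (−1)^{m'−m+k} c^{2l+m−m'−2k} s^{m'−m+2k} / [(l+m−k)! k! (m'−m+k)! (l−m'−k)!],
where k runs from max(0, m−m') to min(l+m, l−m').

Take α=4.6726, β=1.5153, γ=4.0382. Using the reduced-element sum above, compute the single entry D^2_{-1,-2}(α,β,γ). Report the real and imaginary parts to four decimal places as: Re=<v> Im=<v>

Split into d^2_{-1,-2}(β=1.5153) × two z-phases.
With c≡cos(β/2)=0.726453 and s≡sin(β/2)=0.687216, N=[1·6·1·24]^{1/2}=12.000000
k: max(0,(-2)−(-1))=0 … min(2+(-2),2−(-1))=0
  k=0: (−1)^1·12.0000/(6)·0.7265^3·0.6872^1 = -0.526921
d^2_{-1,-2}(1.5153) = -0.526921
Phases: e^{-i·(-1)·4.6726}=-0.039778-0.999209i, e^{-i·(-2)·4.0382}=-0.220589+0.975367i ⇒ D=-0.518159-0.095697i

Re=-0.5182 Im=-0.0957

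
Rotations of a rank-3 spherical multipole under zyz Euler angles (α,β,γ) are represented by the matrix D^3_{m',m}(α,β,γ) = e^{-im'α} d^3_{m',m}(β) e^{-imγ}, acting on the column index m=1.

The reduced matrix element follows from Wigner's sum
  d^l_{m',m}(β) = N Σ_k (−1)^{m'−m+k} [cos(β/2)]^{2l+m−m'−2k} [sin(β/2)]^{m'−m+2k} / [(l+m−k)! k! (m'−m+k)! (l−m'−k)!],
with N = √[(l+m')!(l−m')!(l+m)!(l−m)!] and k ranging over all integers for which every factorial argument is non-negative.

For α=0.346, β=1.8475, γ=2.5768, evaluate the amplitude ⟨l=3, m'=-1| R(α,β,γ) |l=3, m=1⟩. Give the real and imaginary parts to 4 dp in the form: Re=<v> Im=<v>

Split into d^3_{-1,1}(β=1.8475) × two z-phases.
c=cos(1.8475/2)=0.602832, s=sin(1.8475/2)=0.797868; N=√[2·24·24·2]=48.000000
k: max(0,(1)−(-1))=2 … min(3+(1),3−(-1))=4
  k=2: (−1)^0·48.0000/(8)·0.6028^4·0.7979^2 = +0.504428
  k=3: (−1)^1·48.0000/(6)·0.6028^2·0.7979^4 = -1.178167
  k=4: (−1)^2·48.0000/(48)·0.6028^0·0.7979^6 = +0.257980
d^3_{-1,1}(1.8475) = +0.504428 -1.178167 +0.257980 = -0.415759
Phases: e^{-i·(-1)·0.346}=+0.940737+0.339138i, e^{-i·(1)·2.5768}=-0.844700-0.535241i ⇒ D=+0.254910+0.328446i

Re=0.2549 Im=0.3284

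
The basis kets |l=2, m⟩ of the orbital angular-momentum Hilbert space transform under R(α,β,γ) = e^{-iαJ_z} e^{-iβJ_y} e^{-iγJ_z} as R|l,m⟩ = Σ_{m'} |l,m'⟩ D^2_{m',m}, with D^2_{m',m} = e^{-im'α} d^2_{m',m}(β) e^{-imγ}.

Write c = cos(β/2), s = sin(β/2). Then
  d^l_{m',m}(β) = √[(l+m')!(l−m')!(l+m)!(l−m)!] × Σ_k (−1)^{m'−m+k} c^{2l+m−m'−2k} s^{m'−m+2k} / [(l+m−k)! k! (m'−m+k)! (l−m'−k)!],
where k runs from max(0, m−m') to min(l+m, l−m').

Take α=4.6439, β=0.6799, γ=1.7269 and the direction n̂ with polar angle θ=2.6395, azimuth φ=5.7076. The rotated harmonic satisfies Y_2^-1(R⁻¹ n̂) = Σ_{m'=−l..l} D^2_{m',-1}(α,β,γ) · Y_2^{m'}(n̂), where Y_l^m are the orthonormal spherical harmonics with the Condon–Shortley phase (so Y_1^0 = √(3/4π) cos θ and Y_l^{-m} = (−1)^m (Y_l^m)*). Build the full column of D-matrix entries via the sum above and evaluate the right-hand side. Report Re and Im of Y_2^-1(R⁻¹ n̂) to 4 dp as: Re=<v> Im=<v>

Need the full column D^2_{m',-1} for m'=−2..2 at α=4.6439, β=0.6799, γ=1.7269.
cos(β/2)=0.942771, sin(β/2)=0.333440
d^2_{-2,-1}: single k=1 term ⇒ +0.558813;  D = +0.010687-0.558711i
d^2_{-1,-1}: k∈[0..1] ⇒ +0.789997 -0.296462 = +0.493535;  D = +0.491642+0.043186i
d^2_{0,-1}: k∈[0..1] ⇒ -0.684404 +0.085612 = -0.598792;  D = +0.093094-0.591511i
d^2_{1,-1}: k∈[0..1] ⇒ +0.296462 -0.012361 = +0.284101;  D = -0.276965-0.063272i
d^2_{2,-1}: single k=0 term ⇒ -0.069902;  D = -0.020195+0.066921i
Y_2^{m'}(θ=2.6395,φ=5.7076) and Σ D·Y over m':
  (+0.0107-0.5587i)·(+0.0365+0.0817i)  (+0.4916+0.0432i)·(-0.2734-0.1774i)  (+0.0931-0.5915i)·(+0.4116+0.0000i)  (-0.2770-0.0633i)·(+0.2734-0.1774i)  (-0.0202+0.0669i)·(+0.0365-0.0817i)
Y_2^-1(R⁻¹ n̂) = -0.124607-0.326080i

Re=-0.1246 Im=-0.3261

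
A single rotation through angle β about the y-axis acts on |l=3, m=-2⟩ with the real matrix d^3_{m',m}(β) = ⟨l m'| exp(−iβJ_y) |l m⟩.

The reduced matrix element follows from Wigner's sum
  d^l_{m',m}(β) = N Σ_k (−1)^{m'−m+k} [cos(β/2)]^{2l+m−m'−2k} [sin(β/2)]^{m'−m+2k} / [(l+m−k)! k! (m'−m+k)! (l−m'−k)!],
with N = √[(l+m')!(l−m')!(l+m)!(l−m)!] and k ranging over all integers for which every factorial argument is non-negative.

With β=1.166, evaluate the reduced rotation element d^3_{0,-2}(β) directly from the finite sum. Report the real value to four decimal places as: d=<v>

d=0.4556

d^3_{0,-2}(β=1.166) via Wigner's sum:
c=cos(1.166/2)=0.834815, s=sin(1.166/2)=0.550531; N=√[6·6·1·120]=65.726707
k∈{0,1} keeps every argument non-negative
  k=0: (−1)^2·65.7267/(12)·0.8348^4·0.5505^2 = +0.806278
  k=1: (−1)^3·65.7267/(12)·0.8348^2·0.5505^4 = -0.350645
d^3_{0,-2}(1.166) = +0.806278 -0.350645 = +0.455633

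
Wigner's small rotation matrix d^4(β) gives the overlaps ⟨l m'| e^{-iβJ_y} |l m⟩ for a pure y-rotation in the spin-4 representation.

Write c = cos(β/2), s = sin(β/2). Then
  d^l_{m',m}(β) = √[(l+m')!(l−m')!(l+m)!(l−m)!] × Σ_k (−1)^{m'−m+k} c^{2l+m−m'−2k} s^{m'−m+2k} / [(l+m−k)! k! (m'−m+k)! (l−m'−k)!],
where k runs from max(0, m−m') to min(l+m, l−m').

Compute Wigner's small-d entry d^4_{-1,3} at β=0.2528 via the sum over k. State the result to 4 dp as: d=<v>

d^4_{-1,3}(β=0.2528) via Wigner's sum:
c=cos(0.2528/2)=0.992022, s=sin(0.2528/2)=0.126064; N=√[6·120·5040·1]=1904.940944
Admissible k: 4..5 (factorial args all ≥0)
  k=4: (−1)^0·1904.9409/(144)·0.9920^4·0.1261^4 = +0.003236
  k=5: (−1)^1·1904.9409/(240)·0.9920^2·0.1261^6 = -0.000031
d^4_{-1,3}(0.2528) = +0.003236 -0.000031 = +0.003204

d=0.0032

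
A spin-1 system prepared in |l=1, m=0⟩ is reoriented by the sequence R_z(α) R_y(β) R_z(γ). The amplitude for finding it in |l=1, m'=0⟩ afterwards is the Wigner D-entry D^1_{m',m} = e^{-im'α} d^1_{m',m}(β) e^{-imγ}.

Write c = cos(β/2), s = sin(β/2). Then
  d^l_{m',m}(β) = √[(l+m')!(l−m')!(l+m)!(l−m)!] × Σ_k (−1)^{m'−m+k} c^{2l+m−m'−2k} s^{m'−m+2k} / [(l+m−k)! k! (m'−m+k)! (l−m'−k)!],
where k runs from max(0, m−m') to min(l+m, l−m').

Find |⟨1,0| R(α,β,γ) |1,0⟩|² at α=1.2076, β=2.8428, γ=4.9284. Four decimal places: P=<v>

Split into d^1_{0,0}(β=2.8428) × two z-phases.
With c≡cos(β/2)=0.148841 and s≡sin(β/2)=0.988861, N=[1·1·1·1]^{1/2}=1.000000
The bounds max(0,m−m')=0 and min(l+m,l−m')=1 give 2 terms
  k=0: (−1)^0·1.0000/(1)·0.1488^2·0.9889^0 = +0.022154
  k=1: (−1)^1·1.0000/(1)·0.1488^0·0.9889^2 = -0.977846
d^1_{0,0}(2.8428) = +0.022154 -0.977846 = -0.955693
|D^1_{0,0}|² = |d^1_{0,0}(β)|² = (-0.955693)² = 0.913348 (the z-rotation phases have unit modulus)

P=0.9133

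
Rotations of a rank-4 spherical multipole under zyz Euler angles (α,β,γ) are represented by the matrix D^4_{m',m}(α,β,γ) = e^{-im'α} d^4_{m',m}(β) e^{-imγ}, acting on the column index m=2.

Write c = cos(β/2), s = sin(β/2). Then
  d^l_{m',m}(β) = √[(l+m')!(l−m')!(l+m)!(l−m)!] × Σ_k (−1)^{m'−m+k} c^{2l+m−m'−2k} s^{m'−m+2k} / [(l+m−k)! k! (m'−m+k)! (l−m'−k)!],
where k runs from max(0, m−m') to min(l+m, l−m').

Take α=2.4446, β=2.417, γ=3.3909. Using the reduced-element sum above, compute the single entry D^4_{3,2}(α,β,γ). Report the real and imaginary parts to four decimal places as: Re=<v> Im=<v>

Re=0.0011 Im=-0.0489

Split into d^4_{3,2}(β=2.417) × two z-phases.
c=cos(2.417/2)=0.354422, s=sin(2.417/2)=0.935085; N=√[5040·1·720·2]=2693.993318
k: max(0,(2)−(3))=0 … min(4+(2),4−(3))=1
  k=0: (−1)^1·2693.9933/(720)·0.3544^7·0.9351^1 = -0.002458
  k=1: (−1)^2·2693.9933/(240)·0.3544^5·0.9351^3 = +0.051327
d^4_{3,2}(2.417) = -0.002458 +0.051327 = +0.048869
Attach z-rotation phases: D = e^{-i(3)(2.4446)}·(+0.048869)·e^{-i(2)(3.3909)} = +0.001054-0.048858i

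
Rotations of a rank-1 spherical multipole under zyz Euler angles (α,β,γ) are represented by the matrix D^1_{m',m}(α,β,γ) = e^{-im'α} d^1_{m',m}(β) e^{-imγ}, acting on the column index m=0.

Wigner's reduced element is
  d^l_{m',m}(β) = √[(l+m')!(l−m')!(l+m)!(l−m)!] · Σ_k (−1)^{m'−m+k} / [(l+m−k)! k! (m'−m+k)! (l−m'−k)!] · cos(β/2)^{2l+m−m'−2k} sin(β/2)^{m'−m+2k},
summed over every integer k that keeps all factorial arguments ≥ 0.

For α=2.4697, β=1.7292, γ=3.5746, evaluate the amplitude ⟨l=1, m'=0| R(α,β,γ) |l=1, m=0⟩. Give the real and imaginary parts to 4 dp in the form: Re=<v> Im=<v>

First d^1_{0,0}(β=1.7292), then the phase factors e^{-i(0)α} and e^{-i(0)γ}:
Half-angle: c=0.648945, s=0.760836. N=√(1·1·1·1)=1.000000
Admissible k: 0..1 (factorial args all ≥0)
  k=0: (−1)^0·1.0000/(1)·0.6489^2·0.7608^0 = +0.421129
  k=1: (−1)^1·1.0000/(1)·0.6489^0·0.7608^2 = -0.578871
d^1_{0,0}(1.7292) = +0.421129 -0.578871 = -0.157742
Phases: e^{-i·(0)·2.4697}=+1.000000+0.000000i, e^{-i·(0)·3.5746}=+1.000000+0.000000i ⇒ D=-0.157742+0.000000i

Re=-0.1577 Im=0.0000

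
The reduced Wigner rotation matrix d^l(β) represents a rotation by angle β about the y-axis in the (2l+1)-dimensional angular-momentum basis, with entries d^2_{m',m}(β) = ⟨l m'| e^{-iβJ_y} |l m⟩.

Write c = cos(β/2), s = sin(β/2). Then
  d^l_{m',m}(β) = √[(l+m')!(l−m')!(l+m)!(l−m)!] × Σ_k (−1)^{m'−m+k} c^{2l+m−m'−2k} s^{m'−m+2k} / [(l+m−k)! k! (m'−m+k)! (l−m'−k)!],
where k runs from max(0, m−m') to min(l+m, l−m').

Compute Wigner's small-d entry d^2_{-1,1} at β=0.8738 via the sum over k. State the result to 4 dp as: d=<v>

d^2_{-1,1}(β=0.8738) via Wigner's sum:
Half-angle: c=0.906068, s=0.423133. N=√(1·6·6·1)=6.000000
k∈{2,3} keeps every argument non-negative
  k=2: (−1)^0·6.0000/(2)·0.9061^2·0.4231^2 = +0.440956
  k=3: (−1)^1·6.0000/(6)·0.9061^0·0.4231^4 = -0.032056
d^2_{-1,1}(0.8738) = +0.440956 -0.032056 = +0.408901

d=0.4089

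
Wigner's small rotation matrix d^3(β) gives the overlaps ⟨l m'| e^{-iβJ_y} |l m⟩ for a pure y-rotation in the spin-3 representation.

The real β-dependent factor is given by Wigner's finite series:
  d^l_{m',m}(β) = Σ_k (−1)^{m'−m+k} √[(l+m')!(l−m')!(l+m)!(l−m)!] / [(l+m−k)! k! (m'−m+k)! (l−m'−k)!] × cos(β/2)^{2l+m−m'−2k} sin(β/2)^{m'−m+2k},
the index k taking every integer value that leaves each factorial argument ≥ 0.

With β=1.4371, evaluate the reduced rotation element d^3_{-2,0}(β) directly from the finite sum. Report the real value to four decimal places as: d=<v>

d^3_{-2,0}(β=1.4371) via Wigner's sum:
Half-angle: c=0.752761, s=0.658294. N=√(1·120·6·6)=65.726707
k∈{2,3} keeps every argument non-negative
  k=2: (−1)^0·65.7267/(12)·0.7528^4·0.6583^2 = +0.762130
  k=3: (−1)^1·65.7267/(12)·0.7528^2·0.6583^4 = -0.582846
d^3_{-2,0}(1.4371) = +0.762130 -0.582846 = +0.179283

d=0.1793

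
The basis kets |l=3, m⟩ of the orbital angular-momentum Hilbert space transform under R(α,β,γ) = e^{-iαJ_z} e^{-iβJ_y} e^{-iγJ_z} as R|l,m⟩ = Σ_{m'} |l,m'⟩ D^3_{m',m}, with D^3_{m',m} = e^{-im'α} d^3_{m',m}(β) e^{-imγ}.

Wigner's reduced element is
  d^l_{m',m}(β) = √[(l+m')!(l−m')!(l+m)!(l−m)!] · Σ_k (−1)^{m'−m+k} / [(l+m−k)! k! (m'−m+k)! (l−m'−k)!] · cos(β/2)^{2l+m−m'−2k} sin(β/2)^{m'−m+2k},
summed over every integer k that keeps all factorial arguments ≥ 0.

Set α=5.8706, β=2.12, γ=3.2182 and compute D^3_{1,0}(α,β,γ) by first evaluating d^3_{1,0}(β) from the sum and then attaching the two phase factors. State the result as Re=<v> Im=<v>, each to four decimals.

Re=-0.1226 Im=-0.0537

First d^3_{1,0}(β=2.12), then the phase factors e^{-i(1)α} and e^{-i(0)γ}:
With c≡cos(β/2)=0.488872 and s≡sin(β/2)=0.872355, N=[24·2·6·6]^{1/2}=41.569219
The bounds max(0,m−m')=0 and min(l+m,l−m')=2 give 3 terms
  k=0: (−1)^1·41.5692/(12)·0.4889^5·0.8724^1 = -0.084384
  k=1: (−1)^2·41.5692/(4)·0.4889^3·0.8724^3 = +0.806080
  k=2: (−1)^3·41.5692/(12)·0.4889^1·0.8724^5 = -0.855566
d^3_{1,0}(2.12) = -0.084384 +0.806080 -0.855566 = -0.133870
Attach z-rotation phases: D = e^{-i(1)(5.8706)}·(-0.133870)·e^{-i(0)(3.2182)} = -0.122636-0.053679i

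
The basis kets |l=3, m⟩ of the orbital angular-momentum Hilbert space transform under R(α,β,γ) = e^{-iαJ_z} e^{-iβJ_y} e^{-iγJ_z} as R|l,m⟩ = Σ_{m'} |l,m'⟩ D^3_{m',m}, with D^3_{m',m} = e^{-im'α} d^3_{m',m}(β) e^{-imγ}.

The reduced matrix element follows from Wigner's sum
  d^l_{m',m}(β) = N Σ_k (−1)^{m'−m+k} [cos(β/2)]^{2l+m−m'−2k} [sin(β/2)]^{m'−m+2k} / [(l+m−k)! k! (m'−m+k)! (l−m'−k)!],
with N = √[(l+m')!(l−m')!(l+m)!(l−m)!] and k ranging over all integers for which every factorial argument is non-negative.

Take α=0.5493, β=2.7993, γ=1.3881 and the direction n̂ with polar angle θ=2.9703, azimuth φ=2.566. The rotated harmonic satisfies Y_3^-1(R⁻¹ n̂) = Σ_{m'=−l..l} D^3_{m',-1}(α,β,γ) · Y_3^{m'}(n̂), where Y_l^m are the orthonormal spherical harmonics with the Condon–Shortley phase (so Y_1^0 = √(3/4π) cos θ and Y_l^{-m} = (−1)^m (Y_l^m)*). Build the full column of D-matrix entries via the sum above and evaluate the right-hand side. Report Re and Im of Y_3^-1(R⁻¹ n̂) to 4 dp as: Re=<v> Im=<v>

Need the full column D^3_{m',-1} for m'=−3..3 at α=0.5493, β=2.7993, γ=1.3881.
cos(β/2)=0.170312, sin(β/2)=0.985390
d^3_{-3,-1}: single k=2 term ⇒ +0.003164;  D = -0.003146+0.000333i
d^3_{-2,-1}: k∈[1..2] ⇒ +0.000447 -0.029894 = -0.029448;  D = +0.023356-0.017936i
d^3_{-1,-1}: k∈[0..2] ⇒ +0.000024 -0.006536 +0.164087 = +0.157576;  D = -0.056483+0.147105i
d^3_{0,-1}: k∈[0..2] ⇒ -0.000489 +0.049122 -0.548122 = -0.499489;  D = -0.090748-0.491177i
d^3_{1,-1}: k∈[0..2] ⇒ +0.004902 -0.218783 +0.915481 = +0.701600;  D = +0.468918+0.521879i
d^3_{2,-1}: k∈[0..1] ⇒ -0.029894 +0.500365 = +0.470470;  D = +0.450892+0.134307i
d^3_{3,-1}: single k=0 term ⇒ +0.105918;  D = +0.102363-0.027209i
Y_3^{m'}(θ=2.9703,φ=2.566) and Σ D·Y over m':
  (-0.0031+0.0003i)·(+0.0003-0.0020i)  (+0.0234-0.0179i)·(-0.0119-0.0267i)  (-0.0565+0.1471i)·(-0.1781-0.1156i)  (-0.0907-0.4912i)·(-0.6820+0.0000i)  (+0.4689+0.5219i)·(+0.1781-0.1156i)  (+0.4509+0.1343i)·(-0.0119+0.0267i)  (+0.1024-0.0272i)·(-0.0003-0.0020i)
Y_3^-1(R⁻¹ n̂) = +0.222999+0.363917i

Re=0.2230 Im=0.3639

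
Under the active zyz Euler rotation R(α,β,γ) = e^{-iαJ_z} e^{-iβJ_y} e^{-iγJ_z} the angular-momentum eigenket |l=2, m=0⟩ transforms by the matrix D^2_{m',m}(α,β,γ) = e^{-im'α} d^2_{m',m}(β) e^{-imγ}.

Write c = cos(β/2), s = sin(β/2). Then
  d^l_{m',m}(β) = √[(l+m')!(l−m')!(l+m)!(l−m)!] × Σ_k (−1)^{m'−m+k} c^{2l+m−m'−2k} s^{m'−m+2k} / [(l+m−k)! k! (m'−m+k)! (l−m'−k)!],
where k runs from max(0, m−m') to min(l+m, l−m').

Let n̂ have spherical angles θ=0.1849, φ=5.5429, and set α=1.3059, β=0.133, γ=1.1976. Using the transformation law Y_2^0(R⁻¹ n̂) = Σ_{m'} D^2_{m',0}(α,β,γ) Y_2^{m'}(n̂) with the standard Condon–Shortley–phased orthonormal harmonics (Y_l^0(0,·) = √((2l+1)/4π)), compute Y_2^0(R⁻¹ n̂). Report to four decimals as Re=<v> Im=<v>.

Re=0.5623 Im=0.0000

Need the full column D^2_{m',0} for m'=−2..2 at α=1.3059, β=0.133, γ=1.1976.
cos(β/2)=0.997790, sin(β/2)=0.066451
d^2_{-2,0}: single k=2 term ⇒ +0.010769;  D = -0.009292+0.005442i
d^2_{-1,0}: k∈[1..2] ⇒ +0.161694 -0.000717 = +0.160977;  D = +0.042145+0.155362i
d^2_{0,0}: k∈[0..2] ⇒ +0.991188 -0.017585 +0.000019 = +0.973623;  D = +0.973623+0.000000i
d^2_{1,0}: k∈[0..1] ⇒ -0.161694 +0.000717 = -0.160977;  D = -0.042145+0.155362i
d^2_{2,0}: single k=0 term ⇒ +0.010769;  D = -0.009292-0.005442i
Y_2^{m'}(θ=0.1849,φ=5.5429) and Σ D·Y over m':
  (-0.0093+0.0054i)·(+0.0012+0.0130i)  (+0.0421+0.1554i)·(+0.1031+0.0942i)  (+0.9736+0.0000i)·(+0.5988+0.0000i)  (-0.0421+0.1554i)·(-0.1031+0.0942i)  (-0.0093-0.0054i)·(+0.0012-0.0130i)
Y_2^0(R⁻¹ n̂) = +0.562272+0.000000i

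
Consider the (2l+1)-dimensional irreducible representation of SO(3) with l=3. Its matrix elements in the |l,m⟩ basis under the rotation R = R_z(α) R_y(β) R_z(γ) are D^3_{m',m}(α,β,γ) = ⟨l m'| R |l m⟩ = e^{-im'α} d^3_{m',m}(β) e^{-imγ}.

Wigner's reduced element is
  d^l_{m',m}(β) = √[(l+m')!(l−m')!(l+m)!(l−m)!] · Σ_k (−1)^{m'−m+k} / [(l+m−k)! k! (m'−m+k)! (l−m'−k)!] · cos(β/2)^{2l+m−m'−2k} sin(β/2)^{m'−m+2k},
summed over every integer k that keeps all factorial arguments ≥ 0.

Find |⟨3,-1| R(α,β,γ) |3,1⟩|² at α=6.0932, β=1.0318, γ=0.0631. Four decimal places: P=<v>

D^3_{-1,1}(6.0932,1.0318,0.0631) = e^{-i·-1·6.0932}·d^3_{-1,1}(1.0318)·e^{-i·1·0.0631}. Compute d first:
With c≡cos(β/2)=0.869849 and s≡sin(β/2)=0.493318, N=[2·24·24·2]^{1/2}=48.000000
The bounds max(0,m−m')=2 and min(l+m,l−m')=4 give 3 terms
  k=2: (−1)^0·48.0000/(8)·0.8698^4·0.4933^2 = +0.835951
  k=3: (−1)^1·48.0000/(6)·0.8698^2·0.4933^4 = -0.358497
  k=4: (−1)^2·48.0000/(48)·0.8698^0·0.4933^6 = +0.014413
d^3_{-1,1}(1.0318) = +0.835951 -0.358497 +0.014413 = +0.491867
|D^3_{-1,1}|² = |d^3_{-1,1}(β)|² = (+0.491867)² = 0.241933 (the z-rotation phases have unit modulus)

P=0.2419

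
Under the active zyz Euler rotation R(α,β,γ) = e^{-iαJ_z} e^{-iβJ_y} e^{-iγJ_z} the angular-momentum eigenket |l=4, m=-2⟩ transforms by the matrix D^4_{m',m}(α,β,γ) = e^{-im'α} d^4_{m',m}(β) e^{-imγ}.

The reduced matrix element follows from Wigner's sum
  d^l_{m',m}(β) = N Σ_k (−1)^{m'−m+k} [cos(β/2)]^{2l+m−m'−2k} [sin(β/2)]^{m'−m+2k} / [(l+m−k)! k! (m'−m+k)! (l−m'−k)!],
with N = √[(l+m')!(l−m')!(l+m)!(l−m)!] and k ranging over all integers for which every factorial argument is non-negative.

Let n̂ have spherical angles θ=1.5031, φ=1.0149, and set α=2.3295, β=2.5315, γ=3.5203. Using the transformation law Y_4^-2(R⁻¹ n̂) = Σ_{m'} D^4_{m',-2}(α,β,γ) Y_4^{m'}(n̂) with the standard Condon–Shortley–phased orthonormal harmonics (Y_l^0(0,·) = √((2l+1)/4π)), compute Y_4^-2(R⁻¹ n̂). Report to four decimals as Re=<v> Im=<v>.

Re=0.0969 Im=0.2979

Need the full column D^4_{m',-2} for m'=−4..4 at α=2.3295, β=2.5315, γ=3.5203.
cos(β/2)=0.300337, sin(β/2)=0.953833
d^4_{-4,-2}: single k=2 term ⇒ +0.003533;  D = -0.002811-0.002140i
d^4_{-3,-2}: k∈[1..2] ⇒ +0.000787 -0.023804 = -0.023017;  D = -0.002483-0.022883i
d^4_{-2,-2}: k∈[0..2] ⇒ +0.000066 -0.008013 +0.101023 = +0.093076;  D = +0.060247-0.070946i
d^4_{-1,-2}: k∈[0..2] ⇒ -0.000892 +0.044985 -0.302486 = -0.258393;  D = +0.258006-0.014121i
d^4_{0,-2}: k∈[0..2] ⇒ +0.006335 -0.170379 +0.644428 = +0.480383;  D = +0.349053+0.330045i
d^4_{1,-2}: k∈[0..2] ⇒ -0.029990 +0.453729 -0.915276 = -0.491538;  D = +0.000634+0.491537i
d^4_{2,-2}: k∈[0..2] ⇒ +0.101023 -0.815144 +0.685139 = -0.028982;  D = +0.021007-0.019966i
d^4_{3,-2}: k∈[0..1] ⇒ -0.240091 +0.807198 = +0.567107;  D = +0.566338+0.029533i
d^4_{4,-2}: single k=0 term ⇒ +0.359445;  D = -0.233371-0.273383i
Y_4^{m'}(θ=1.5031,φ=1.0149) and Σ D·Y over m':
  (-0.0028-0.0021i)·(-0.2663+0.3483i)  (-0.0025-0.0229i)·(-0.0837-0.0081i)  (+0.0602-0.0709i)·(+0.1428+0.2890i)  (+0.2580-0.0141i)·(-0.0500+0.0805i)  (+0.3491+0.3300i)·(+0.3029+0.0000i)  (+0.0006+0.4915i)·(+0.0500+0.0805i)  (+0.0210-0.0200i)·(+0.1428-0.2890i)  (+0.5663+0.0295i)·(+0.0837-0.0081i)  (-0.2334-0.2734i)·(-0.2663-0.3483i)
Y_4^-2(R⁻¹ n̂) = +0.096851+0.297931i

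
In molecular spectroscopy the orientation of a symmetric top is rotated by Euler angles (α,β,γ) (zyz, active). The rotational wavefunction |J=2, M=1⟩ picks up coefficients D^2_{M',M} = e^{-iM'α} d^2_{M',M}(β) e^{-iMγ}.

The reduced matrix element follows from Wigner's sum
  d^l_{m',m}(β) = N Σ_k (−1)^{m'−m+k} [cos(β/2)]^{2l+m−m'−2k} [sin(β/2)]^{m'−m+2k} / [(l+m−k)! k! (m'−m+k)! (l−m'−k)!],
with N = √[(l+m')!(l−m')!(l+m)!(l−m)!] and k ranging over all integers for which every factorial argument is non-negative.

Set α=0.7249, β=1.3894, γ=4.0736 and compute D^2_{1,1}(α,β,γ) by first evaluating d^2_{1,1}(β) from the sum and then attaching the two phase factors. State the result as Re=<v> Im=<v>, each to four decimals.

Re=-0.0324 Im=-0.3759

Split into d^2_{1,1}(β=1.3894) × two z-phases.
Half-angle: c=0.768246, s=0.640155. N=√(6·1·6·1)=6.000000
Admissible k: 0..1 (factorial args all ≥0)
  k=0: (−1)^0·6.0000/(6)·0.7682^4·0.6402^0 = +0.348338
  k=1: (−1)^1·6.0000/(2)·0.7682^2·0.6402^2 = -0.725591
d^2_{1,1}(1.3894) = +0.348338 -0.725591 = -0.377253
Attach z-rotation phases: D = e^{-i(1)(0.7249)}·(-0.377253)·e^{-i(1)(4.0736)} = -0.032446-0.375855i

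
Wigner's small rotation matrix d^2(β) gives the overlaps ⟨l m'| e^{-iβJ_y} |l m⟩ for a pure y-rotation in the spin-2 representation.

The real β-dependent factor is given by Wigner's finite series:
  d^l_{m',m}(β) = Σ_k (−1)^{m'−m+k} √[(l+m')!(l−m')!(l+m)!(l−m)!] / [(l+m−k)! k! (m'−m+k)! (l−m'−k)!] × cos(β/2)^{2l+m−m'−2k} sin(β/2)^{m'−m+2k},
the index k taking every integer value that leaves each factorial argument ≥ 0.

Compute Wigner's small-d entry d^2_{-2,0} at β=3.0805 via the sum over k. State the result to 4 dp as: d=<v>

d=0.0023

d^2_{-2,0}(β=3.0805) via Wigner's sum:
With c≡cos(β/2)=0.030542 and s≡sin(β/2)=0.999533, N=[1·24·2·2]^{1/2}=9.797959
k: max(0,(0)−(-2))=2 … min(2+(0),2−(-2))=2
  k=2: (−1)^0·9.7980/(4)·0.0305^2·0.9995^2 = +0.002283
d^2_{-2,0}(3.0805) = +0.002283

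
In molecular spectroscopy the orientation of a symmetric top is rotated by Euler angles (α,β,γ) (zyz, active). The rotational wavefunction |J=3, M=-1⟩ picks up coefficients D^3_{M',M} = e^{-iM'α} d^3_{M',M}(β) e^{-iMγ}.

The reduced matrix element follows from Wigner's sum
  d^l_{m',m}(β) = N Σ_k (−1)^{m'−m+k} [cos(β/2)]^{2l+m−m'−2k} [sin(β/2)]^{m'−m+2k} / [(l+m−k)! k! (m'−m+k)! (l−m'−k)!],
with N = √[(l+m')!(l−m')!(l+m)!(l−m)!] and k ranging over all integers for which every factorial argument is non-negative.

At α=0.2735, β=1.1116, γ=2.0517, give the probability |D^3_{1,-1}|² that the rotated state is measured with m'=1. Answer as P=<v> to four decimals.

P=0.1971

First d^3_{1,-1}(β=1.1116), then the phase factors e^{-i(1)α} and e^{-i(-1)γ}:
With c≡cos(β/2)=0.849479 and s≡sin(β/2)=0.527623, N=[24·2·2·24]^{1/2}=48.000000
The bounds max(0,m−m')=0 and min(l+m,l−m')=2 give 3 terms
  k=0: (−1)^2·48.0000/(8)·0.8495^4·0.5276^2 = +0.869778
  k=1: (−1)^3·48.0000/(6)·0.8495^2·0.5276^4 = -0.447394
  k=2: (−1)^4·48.0000/(48)·0.8495^0·0.5276^6 = +0.021575
d^3_{1,-1}(1.1116) = +0.869778 -0.447394 +0.021575 = +0.443959
|D^3_{1,-1}|² = |d^3_{1,-1}(β)|² = (+0.443959)² = 0.197100 (the z-rotation phases have unit modulus)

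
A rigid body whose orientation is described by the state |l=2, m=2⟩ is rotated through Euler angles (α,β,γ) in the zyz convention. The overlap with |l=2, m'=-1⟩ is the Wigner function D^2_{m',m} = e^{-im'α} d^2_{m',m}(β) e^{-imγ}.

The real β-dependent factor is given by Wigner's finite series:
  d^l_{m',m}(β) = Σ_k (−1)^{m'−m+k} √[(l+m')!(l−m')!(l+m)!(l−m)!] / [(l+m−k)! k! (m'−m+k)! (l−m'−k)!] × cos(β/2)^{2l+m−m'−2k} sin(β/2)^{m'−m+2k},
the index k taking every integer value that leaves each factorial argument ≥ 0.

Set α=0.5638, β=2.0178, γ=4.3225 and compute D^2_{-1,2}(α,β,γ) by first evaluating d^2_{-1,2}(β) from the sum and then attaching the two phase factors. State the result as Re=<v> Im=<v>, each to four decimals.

Re=-0.1455 Im=-0.6292

D^2_{-1,2}(0.5638,2.0178,4.3225) = e^{-i·-1·0.5638}·d^2_{-1,2}(2.0178)·e^{-i·2·4.3225}. Compute d first:
c=cos(2.0178/2)=0.532792, s=sin(2.0178/2)=0.846246; N=√[1·6·24·1]=12.000000
The bounds max(0,m−m')=3 and min(l+m,l−m')=3 give 1 term
  k=3: (−1)^0·12.0000/(6)·0.5328^1·0.8462^3 = +0.645770
d^2_{-1,2}(2.0178) = +0.645770
Attach z-rotation phases: D = e^{-i(-1)(0.5638)}·(+0.645770)·e^{-i(2)(4.3225)} = -0.145472-0.629172i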